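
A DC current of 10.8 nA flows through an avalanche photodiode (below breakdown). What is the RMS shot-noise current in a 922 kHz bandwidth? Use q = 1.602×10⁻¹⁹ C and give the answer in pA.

56.5 pA

I_n = √(2qI·B)
2qI·B = 2 × 1.602×10⁻¹⁹ × 1.08×10⁻⁸ × 9.22×10⁵ = 3.19×10⁻²¹ A²
I_n = √(3.19×10⁻²¹) = 5.65×10⁻¹¹ A = 56.5 pA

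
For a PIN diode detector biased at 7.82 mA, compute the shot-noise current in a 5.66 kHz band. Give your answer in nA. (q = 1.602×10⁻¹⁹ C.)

3.77 nA

I_n = √(2qI·B)
2qI·B = 2 × 1.602×10⁻¹⁹ × 7.82×10⁻³ × 5.66×10³ = 1.42×10⁻¹⁷ A²
I_n = √(1.42×10⁻¹⁷) = 3.77×10⁻⁹ A = 3.77 nA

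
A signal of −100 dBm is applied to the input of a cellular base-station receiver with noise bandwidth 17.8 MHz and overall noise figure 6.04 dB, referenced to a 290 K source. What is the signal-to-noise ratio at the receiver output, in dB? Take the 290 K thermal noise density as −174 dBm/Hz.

Noise floor: N = −174 + 10 log₁₀(B) + NF
10 log₁₀(1.78×10⁷) = 72.5 dB
N = −174 + 72.5 + 6.04 = −95.46 dBm
SNR = P_sig − N = −100 − (−95.46) = −4.54 dB → −4.5 dB

−4.5 dB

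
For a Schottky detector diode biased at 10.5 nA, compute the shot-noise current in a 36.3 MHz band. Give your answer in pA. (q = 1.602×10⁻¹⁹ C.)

I_n = √(2qI·B)
2qI·B = 2 × 1.602×10⁻¹⁹ × 1.05×10⁻⁸ × 3.63×10⁷ = 1.22×10⁻¹⁹ A²
I_n = √(1.22×10⁻¹⁹) = 3.49×10⁻¹⁰ A = 349 pA

349 pA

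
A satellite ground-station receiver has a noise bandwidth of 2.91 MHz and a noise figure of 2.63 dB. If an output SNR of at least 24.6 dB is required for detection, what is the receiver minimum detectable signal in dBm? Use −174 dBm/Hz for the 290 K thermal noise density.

−82.1 dBm

Sensitivity = −174 + 10 log₁₀(B) + NF + SNR_min
= −174 + 64.64 + 2.63 + 24.6
= −82.13 dBm → −82.1 dBm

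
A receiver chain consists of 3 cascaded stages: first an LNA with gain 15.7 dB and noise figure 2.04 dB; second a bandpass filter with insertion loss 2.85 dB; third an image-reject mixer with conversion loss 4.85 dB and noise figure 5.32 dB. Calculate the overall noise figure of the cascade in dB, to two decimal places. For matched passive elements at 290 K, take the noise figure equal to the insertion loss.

Convert to linear (a loss of L dB is a gain of −L dB): F_i = 10^(NF_i/10), G_i = 10^(G_i,dB/10)
  Stage 1: F_1 = 10^(2.04/10) = 1.600, G_1 = 10^(15.7/10) = 37.15
  Stage 2: F_2 = 10^(2.85/10) = 1.928, G_2 = 10^(−2.85/10) = 0.5188
  Stage 3: F_3 = 10^(5.32/10) = 3.404, G_3 = 10^(−4.85/10) = 0.3273
Friis cascade:
  F = 1.600 + (1.928 − 1)/37.15 + (3.404 − 1)/19.28 = 1.749
NF = 10 log₁₀(1.749) = 2.43 dB

2.43 dB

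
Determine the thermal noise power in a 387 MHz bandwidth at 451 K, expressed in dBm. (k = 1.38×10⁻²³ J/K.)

−86.2 dBm

P_n = kTB = 1.38×10⁻²³ × 451 × 3.87×10⁸ = 2.41×10⁻¹² W
In dBm: 10 log₁₀(2.41×10⁻¹² / 10⁻³) = −86.2 dBm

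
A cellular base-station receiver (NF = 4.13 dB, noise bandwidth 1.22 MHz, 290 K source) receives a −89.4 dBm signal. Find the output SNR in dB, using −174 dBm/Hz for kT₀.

Noise floor: N = −174 + 10 log₁₀(B) + NF
10 log₁₀(1.22×10⁶) = 60.86 dB
N = −174 + 60.86 + 4.13 = −109.01 dBm
SNR = P_sig − N = −89.4 − (−109.01) = 19.61 dB → 19.6 dB

19.6 dB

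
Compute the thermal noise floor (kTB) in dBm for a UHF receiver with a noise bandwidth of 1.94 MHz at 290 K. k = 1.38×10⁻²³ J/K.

−111.1 dBm

P_n = kTB = 1.38×10⁻²³ × 290 × 1.94×10⁶ = 7.76×10⁻¹⁵ W
In dBm: 10 log₁₀(7.76×10⁻¹⁵ / 10⁻³) = −111.1 dBm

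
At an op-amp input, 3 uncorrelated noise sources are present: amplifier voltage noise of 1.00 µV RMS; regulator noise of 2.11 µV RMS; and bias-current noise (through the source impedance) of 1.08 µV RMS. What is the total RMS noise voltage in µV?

2.57 µV

Uncorrelated sources add in power (mean-square): V_tot = √(ΣV_i²)
V_tot = √[(1.00×10⁻⁶)² + (2.11×10⁻⁶)² + (1.08×10⁻⁶)²] = 2.57×10⁻⁶ V = 2.57 µV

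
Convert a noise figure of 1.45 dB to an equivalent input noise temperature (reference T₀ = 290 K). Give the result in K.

F = 10^(1.45/10) = 1.39637
T_e = (F − 1)·T₀ = (1.39637 − 1) × 290 = 115 K

115 K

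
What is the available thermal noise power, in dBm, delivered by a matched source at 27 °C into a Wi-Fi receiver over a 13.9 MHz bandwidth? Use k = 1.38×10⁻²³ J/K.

T = 27 °C + 273.15 = 300.15 K
P_n = kTB = 1.38×10⁻²³ × 300.15 × 1.39×10⁷ = 5.76×10⁻¹⁴ W
In dBm: 10 log₁₀(5.76×10⁻¹⁴ / 10⁻³) = −102.4 dBm

−102.4 dBm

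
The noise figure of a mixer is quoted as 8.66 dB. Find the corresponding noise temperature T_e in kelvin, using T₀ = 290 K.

F = 10^(8.66/10) = 7.34514
T_e = (F − 1)·T₀ = (7.34514 − 1) × 290 = 1840 K

1840 K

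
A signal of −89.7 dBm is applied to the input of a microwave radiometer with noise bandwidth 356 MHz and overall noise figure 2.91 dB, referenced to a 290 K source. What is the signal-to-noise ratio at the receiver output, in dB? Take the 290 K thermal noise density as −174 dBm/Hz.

−4.1 dB

Noise floor: N = −174 + 10 log₁₀(B) + NF
10 log₁₀(3.56×10⁸) = 85.51 dB
N = −174 + 85.51 + 2.91 = −85.58 dBm
SNR = P_sig − N = −89.7 − (−85.58) = −4.12 dB → −4.1 dB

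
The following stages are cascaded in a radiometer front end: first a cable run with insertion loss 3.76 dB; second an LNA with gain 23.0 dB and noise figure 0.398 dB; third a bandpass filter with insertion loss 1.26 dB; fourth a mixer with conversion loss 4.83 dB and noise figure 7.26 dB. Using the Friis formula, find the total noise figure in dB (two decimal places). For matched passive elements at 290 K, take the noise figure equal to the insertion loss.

4.28 dB

Convert to linear (a loss of L dB is a gain of −L dB): F_i = 10^(NF_i/10), G_i = 10^(G_i,dB/10)
  Stage 1: F_1 = 10^(3.76/10) = 2.377, G_1 = 10^(−3.76/10) = 0.4207
  Stage 2: F_2 = 10^(0.398/10) = 1.096, G_2 = 10^(23.0/10) = 199.5
  Stage 3: F_3 = 10^(1.26/10) = 1.337, G_3 = 10^(−1.26/10) = 0.7482
  Stage 4: F_4 = 10^(7.26/10) = 5.321, G_4 = 10^(−4.83/10) = 0.3289
Friis cascade:
  F = 2.377 + (1.096 − 1)/0.4207 + (1.337 − 1)/83.95 + (5.321 − 1)/62.81 = 2.678
NF = 10 log₁₀(2.678) = 4.28 dB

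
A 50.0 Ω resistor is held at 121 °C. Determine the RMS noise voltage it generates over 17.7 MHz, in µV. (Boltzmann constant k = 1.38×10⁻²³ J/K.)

T = 121 °C + 273.15 = 394.15 K
V_n = √(4kTRB)
4kTRB = 4 × 1.38×10⁻²³ × 394.15 × 5.00×10¹ × 1.77×10⁷ = 1.93×10⁻¹¹ V²
V_n = √(1.93×10⁻¹¹) = 4.39×10⁻⁶ V = 4.39 µV

4.39 µV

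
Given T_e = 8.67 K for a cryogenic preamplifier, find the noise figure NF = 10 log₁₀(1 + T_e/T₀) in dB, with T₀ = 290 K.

F = 1 + T_e/T₀ = 1 + 8.67/290 = 1.0299
NF = 10 log₁₀(1.0299) = 0.128 dB

0.128 dB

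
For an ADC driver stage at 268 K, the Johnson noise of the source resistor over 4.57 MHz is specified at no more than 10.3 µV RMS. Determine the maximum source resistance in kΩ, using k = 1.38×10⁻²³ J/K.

1.57 kΩ

Johnson–Nyquist: V_n = √(4kTRB) ⇒ R = V_n² / (4kTB)
4kTB = 4 × 1.38×10⁻²³ × 268 × 4.57×10⁶ = 6.76×10⁻¹⁴
R = (1.03×10⁻⁵)² / 6.76×10⁻¹⁴ = 1.57×10³ Ω = 1.57 kΩ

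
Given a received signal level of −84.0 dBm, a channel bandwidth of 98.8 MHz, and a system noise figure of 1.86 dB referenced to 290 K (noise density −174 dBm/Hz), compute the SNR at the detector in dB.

8.2 dB

Noise floor: N = −174 + 10 log₁₀(B) + NF
10 log₁₀(9.88×10⁷) = 79.95 dB
N = −174 + 79.95 + 1.86 = −92.19 dBm
SNR = P_sig − N = −84.0 − (−92.19) = 8.19 dB → 8.2 dB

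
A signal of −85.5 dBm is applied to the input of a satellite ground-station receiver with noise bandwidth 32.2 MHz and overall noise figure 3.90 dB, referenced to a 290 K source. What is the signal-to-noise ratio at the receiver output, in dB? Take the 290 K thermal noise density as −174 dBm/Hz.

9.5 dB

Noise floor: N = −174 + 10 log₁₀(B) + NF
10 log₁₀(3.22×10⁷) = 75.08 dB
N = −174 + 75.08 + 3.90 = −95.02 dBm
SNR = P_sig − N = −85.5 − (−95.02) = 9.52 dB → 9.5 dB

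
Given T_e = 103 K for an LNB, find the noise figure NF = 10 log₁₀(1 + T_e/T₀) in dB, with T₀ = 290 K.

1.32 dB

F = 1 + T_e/T₀ = 1 + 103/290 = 1.35517
NF = 10 log₁₀(1.35517) = 1.32 dB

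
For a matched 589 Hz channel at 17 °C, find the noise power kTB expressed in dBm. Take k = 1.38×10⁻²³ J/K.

−146.3 dBm

T = 17 °C + 273.15 = 290.15 K
P_n = kTB = 1.38×10⁻²³ × 290.15 × 5.89×10² = 2.36×10⁻¹⁸ W
In dBm: 10 log₁₀(2.36×10⁻¹⁸ / 10⁻³) = −146.3 dBm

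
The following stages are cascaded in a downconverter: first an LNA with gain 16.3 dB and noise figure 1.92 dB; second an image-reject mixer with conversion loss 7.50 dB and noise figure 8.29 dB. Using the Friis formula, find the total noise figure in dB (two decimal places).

2.28 dB

Convert to linear (a loss of L dB is a gain of −L dB): F_i = 10^(NF_i/10), G_i = 10^(G_i,dB/10)
  Stage 1: F_1 = 10^(1.92/10) = 1.556, G_1 = 10^(16.3/10) = 42.66
  Stage 2: F_2 = 10^(8.29/10) = 6.745, G_2 = 10^(−7.50/10) = 0.1778
Friis cascade:
  F = 1.556 + (6.745 − 1)/42.66 = 1.691
NF = 10 log₁₀(1.691) = 2.28 dB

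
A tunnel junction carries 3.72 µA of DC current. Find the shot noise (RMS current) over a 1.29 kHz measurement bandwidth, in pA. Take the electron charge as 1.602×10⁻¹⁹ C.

I_n = √(2qI·B)
2qI·B = 2 × 1.602×10⁻¹⁹ × 3.72×10⁻⁶ × 1.29×10³ = 1.54×10⁻²¹ A²
I_n = √(1.54×10⁻²¹) = 3.92×10⁻¹¹ A = 39.2 pA

39.2 pA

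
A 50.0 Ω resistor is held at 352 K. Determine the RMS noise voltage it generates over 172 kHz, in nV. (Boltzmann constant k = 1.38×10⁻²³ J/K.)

V_n = √(4kTRB)
4kTRB = 4 × 1.38×10⁻²³ × 352 × 5.00×10¹ × 1.72×10⁵ = 1.67×10⁻¹³ V²
V_n = √(1.67×10⁻¹³) = 4.09×10⁻⁷ V = 409 nV

409 nV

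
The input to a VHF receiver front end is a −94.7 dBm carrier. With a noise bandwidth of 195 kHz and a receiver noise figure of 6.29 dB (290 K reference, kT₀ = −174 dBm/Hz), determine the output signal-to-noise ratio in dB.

20.1 dB

Noise floor: N = −174 + 10 log₁₀(B) + NF
10 log₁₀(1.95×10⁵) = 52.9 dB
N = −174 + 52.9 + 6.29 = −114.81 dBm
SNR = P_sig − N = −94.7 − (−114.81) = 20.11 dB → 20.1 dB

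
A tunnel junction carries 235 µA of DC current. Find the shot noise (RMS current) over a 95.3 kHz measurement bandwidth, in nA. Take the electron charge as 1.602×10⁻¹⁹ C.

I_n = √(2qI·B)
2qI·B = 2 × 1.602×10⁻¹⁹ × 2.35×10⁻⁴ × 9.53×10⁴ = 7.18×10⁻¹⁸ A²
I_n = √(7.18×10⁻¹⁸) = 2.68×10⁻⁹ A = 2.68 nA

2.68 nA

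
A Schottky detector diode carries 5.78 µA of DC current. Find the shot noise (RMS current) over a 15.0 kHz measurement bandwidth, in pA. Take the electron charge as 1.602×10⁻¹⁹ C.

I_n = √(2qI·B)
2qI·B = 2 × 1.602×10⁻¹⁹ × 5.78×10⁻⁶ × 1.50×10⁴ = 2.78×10⁻²⁰ A²
I_n = √(2.78×10⁻²⁰) = 1.67×10⁻¹⁰ A = 167 pA

167 pA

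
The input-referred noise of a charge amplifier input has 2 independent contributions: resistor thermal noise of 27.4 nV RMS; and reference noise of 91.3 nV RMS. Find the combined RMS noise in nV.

95.3 nV

Uncorrelated sources add in power (mean-square): V_tot = √(ΣV_i²)
V_tot = √[(2.74×10⁻⁸)² + (9.13×10⁻⁸)²] = 9.53×10⁻⁸ V = 95.3 nV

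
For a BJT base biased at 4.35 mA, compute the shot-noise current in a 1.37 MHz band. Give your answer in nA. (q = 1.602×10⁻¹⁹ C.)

I_n = √(2qI·B)
2qI·B = 2 × 1.602×10⁻¹⁹ × 4.35×10⁻³ × 1.37×10⁶ = 1.91×10⁻¹⁵ A²
I_n = √(1.91×10⁻¹⁵) = 4.37×10⁻⁸ A = 43.7 nA

43.7 nA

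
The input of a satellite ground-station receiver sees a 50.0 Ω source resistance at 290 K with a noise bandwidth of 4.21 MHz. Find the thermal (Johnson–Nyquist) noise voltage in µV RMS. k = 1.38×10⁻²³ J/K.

1.84 µV

V_n = √(4kTRB)
4kTRB = 4 × 1.38×10⁻²³ × 290 × 5.00×10¹ × 4.21×10⁶ = 3.37×10⁻¹² V²
V_n = √(3.37×10⁻¹²) = 1.84×10⁻⁶ V = 1.84 µV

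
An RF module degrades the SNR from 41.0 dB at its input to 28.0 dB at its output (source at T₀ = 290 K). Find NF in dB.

13.0 dB

NF (dB) = SNR_in(dB) − SNR_out(dB) when the source is at T₀
NF = 41.0 − 28.0 = 13.0 dB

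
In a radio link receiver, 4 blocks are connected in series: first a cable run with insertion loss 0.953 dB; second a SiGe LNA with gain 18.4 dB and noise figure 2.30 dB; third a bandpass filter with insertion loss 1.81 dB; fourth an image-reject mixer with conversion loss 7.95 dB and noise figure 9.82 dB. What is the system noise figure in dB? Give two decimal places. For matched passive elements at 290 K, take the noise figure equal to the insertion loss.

3.73 dB

Convert to linear (a loss of L dB is a gain of −L dB): F_i = 10^(NF_i/10), G_i = 10^(G_i,dB/10)
  Stage 1: F_1 = 10^(0.953/10) = 1.245, G_1 = 10^(−0.953/10) = 0.8030
  Stage 2: F_2 = 10^(2.30/10) = 1.698, G_2 = 10^(18.4/10) = 69.18
  Stage 3: F_3 = 10^(1.81/10) = 1.517, G_3 = 10^(−1.81/10) = 0.6592
  Stage 4: F_4 = 10^(9.82/10) = 9.594, G_4 = 10^(−7.95/10) = 0.1603
Friis cascade:
  F = 1.245 + (1.698 − 1)/0.8030 + (1.517 − 1)/55.55 + (9.594 − 1)/36.62 = 2.359
NF = 10 log₁₀(2.359) = 3.73 dB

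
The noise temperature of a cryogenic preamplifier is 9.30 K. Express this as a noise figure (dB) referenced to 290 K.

F = 1 + T_e/T₀ = 1 + 9.30/290 = 1.03207
NF = 10 log₁₀(1.03207) = 0.137 dB

0.137 dB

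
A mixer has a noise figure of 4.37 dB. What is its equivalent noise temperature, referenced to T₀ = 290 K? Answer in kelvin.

F = 10^(4.37/10) = 2.73527
T_e = (F − 1)·T₀ = (2.73527 − 1) × 290 = 503 K

503 K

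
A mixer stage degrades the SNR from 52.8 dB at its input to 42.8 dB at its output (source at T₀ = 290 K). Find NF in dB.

10.0 dB

NF (dB) = SNR_in(dB) − SNR_out(dB) when the source is at T₀
NF = 52.8 − 42.8 = 10.0 dB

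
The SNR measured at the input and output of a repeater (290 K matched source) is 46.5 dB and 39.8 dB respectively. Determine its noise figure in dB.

NF (dB) = SNR_in(dB) − SNR_out(dB) when the source is at T₀
NF = 46.5 − 39.8 = 6.7 dB

6.7 dB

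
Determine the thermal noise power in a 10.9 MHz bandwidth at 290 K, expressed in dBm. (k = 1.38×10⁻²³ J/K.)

P_n = kTB = 1.38×10⁻²³ × 290 × 1.09×10⁷ = 4.36×10⁻¹⁴ W
In dBm: 10 log₁₀(4.36×10⁻¹⁴ / 10⁻³) = −103.6 dBm

−103.6 dBm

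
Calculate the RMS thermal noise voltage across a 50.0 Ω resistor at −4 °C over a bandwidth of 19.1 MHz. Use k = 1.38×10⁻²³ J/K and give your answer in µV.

T = −4 °C + 273.15 = 269.15 K
V_n = √(4kTRB)
4kTRB = 4 × 1.38×10⁻²³ × 269.15 × 5.00×10¹ × 1.91×10⁷ = 1.42×10⁻¹¹ V²
V_n = √(1.42×10⁻¹¹) = 3.77×10⁻⁶ V = 3.77 µV

3.77 µV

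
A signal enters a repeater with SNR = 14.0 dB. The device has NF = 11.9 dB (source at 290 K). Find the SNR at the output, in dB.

2.1 dB

By definition F = SNR_in/SNR_out, so in dB: SNR_out = SNR_in − NF
SNR_out = 14.0 − 11.9 = 2.1 dB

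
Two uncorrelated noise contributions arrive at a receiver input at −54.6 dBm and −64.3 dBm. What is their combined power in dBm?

−54.2 dBm

Convert to linear, add, convert back:
P₁ = 3.47×10⁻⁹ W, P₂ = 3.72×10⁻¹⁰ W
P_tot = 3.84×10⁻⁹ W → 10 log₁₀(P_tot / 10⁻³) = −54.2 dBm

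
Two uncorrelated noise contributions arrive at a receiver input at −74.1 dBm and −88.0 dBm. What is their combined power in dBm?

−73.9 dBm

Convert to linear, add, convert back:
P₁ = 3.89×10⁻¹¹ W, P₂ = 1.58×10⁻¹² W
P_tot = 4.05×10⁻¹¹ W → 10 log₁₀(P_tot / 10⁻³) = −73.9 dBm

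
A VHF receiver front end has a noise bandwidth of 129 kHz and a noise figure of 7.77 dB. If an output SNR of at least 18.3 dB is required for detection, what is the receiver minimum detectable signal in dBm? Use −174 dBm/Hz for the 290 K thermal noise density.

−96.8 dBm

Sensitivity = −174 + 10 log₁₀(B) + NF + SNR_min
= −174 + 51.11 + 7.77 + 18.3
= −96.82 dBm → −96.8 dBm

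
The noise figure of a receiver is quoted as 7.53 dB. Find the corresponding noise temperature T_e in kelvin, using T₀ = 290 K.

1352 K

F = 10^(7.53/10) = 5.66239
T_e = (F − 1)·T₀ = (5.66239 − 1) × 290 = 1352 K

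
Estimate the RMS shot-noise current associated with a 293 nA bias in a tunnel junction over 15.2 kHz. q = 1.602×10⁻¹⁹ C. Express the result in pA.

I_n = √(2qI·B)
2qI·B = 2 × 1.602×10⁻¹⁹ × 2.93×10⁻⁷ × 1.52×10⁴ = 1.43×10⁻²¹ A²
I_n = √(1.43×10⁻²¹) = 3.78×10⁻¹¹ A = 37.8 pA

37.8 pA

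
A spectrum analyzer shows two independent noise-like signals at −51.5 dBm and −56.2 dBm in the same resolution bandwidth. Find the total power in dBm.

Convert to linear, add, convert back:
P₁ = 7.08×10⁻⁹ W, P₂ = 2.40×10⁻⁹ W
P_tot = 9.48×10⁻⁹ W → 10 log₁₀(P_tot / 10⁻³) = −50.2 dBm

−50.2 dBm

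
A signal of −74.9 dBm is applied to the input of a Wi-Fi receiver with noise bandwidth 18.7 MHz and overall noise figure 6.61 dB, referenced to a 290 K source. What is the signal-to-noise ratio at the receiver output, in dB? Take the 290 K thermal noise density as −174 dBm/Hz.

19.8 dB

Noise floor: N = −174 + 10 log₁₀(B) + NF
10 log₁₀(1.87×10⁷) = 72.72 dB
N = −174 + 72.72 + 6.61 = −94.67 dBm
SNR = P_sig − N = −74.9 − (−94.67) = 19.77 dB → 19.8 dB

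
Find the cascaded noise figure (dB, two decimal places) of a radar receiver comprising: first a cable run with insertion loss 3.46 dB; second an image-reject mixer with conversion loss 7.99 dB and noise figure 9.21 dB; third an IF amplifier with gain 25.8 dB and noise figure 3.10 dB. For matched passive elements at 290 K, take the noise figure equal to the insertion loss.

Convert to linear (a loss of L dB is a gain of −L dB): F_i = 10^(NF_i/10), G_i = 10^(G_i,dB/10)
  Stage 1: F_1 = 10^(3.46/10) = 2.218, G_1 = 10^(−3.46/10) = 0.4508
  Stage 2: F_2 = 10^(9.21/10) = 8.337, G_2 = 10^(−7.99/10) = 0.1589
  Stage 3: F_3 = 10^(3.10/10) = 2.042, G_3 = 10^(25.8/10) = 380.2
Friis cascade:
  F = 2.218 + (8.337 − 1)/0.4508 + (2.042 − 1)/0.07161 = 33.04
NF = 10 log₁₀(33.04) = 15.19 dB

15.19 dB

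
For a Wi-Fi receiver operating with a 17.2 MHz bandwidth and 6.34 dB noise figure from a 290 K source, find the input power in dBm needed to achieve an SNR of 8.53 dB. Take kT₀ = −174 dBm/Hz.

−86.8 dBm

Sensitivity = −174 + 10 log₁₀(B) + NF + SNR_min
= −174 + 72.36 + 6.34 + 8.53
= −86.77 dBm → −86.8 dBm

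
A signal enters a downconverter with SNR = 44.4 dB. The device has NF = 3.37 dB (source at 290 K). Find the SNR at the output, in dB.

By definition F = SNR_in/SNR_out, so in dB: SNR_out = SNR_in − NF
SNR_out = 44.4 − 3.37 = 41.03 dB

41.03 dB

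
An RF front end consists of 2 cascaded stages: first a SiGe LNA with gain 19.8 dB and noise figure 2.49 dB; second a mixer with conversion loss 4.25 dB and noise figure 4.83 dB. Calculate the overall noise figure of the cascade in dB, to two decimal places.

2.54 dB

Convert to linear (a loss of L dB is a gain of −L dB): F_i = 10^(NF_i/10), G_i = 10^(G_i,dB/10)
  Stage 1: F_1 = 10^(2.49/10) = 1.774, G_1 = 10^(19.8/10) = 95.50
  Stage 2: F_2 = 10^(4.83/10) = 3.041, G_2 = 10^(−4.25/10) = 0.3758
Friis cascade:
  F = 1.774 + (3.041 − 1)/95.50 = 1.796
NF = 10 log₁₀(1.796) = 2.54 dB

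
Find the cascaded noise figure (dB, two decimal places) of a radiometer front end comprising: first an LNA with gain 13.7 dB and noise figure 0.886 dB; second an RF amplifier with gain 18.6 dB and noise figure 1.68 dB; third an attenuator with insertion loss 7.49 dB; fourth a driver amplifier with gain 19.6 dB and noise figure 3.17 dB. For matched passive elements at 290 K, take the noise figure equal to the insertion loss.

0.98 dB

Convert to linear (a loss of L dB is a gain of −L dB): F_i = 10^(NF_i/10), G_i = 10^(G_i,dB/10)
  Stage 1: F_1 = 10^(0.886/10) = 1.226, G_1 = 10^(13.7/10) = 23.44
  Stage 2: F_2 = 10^(1.68/10) = 1.472, G_2 = 10^(18.6/10) = 72.44
  Stage 3: F_3 = 10^(7.49/10) = 5.610, G_3 = 10^(−7.49/10) = 0.1782
  Stage 4: F_4 = 10^(3.17/10) = 2.075, G_4 = 10^(19.6/10) = 91.20
Friis cascade:
  F = 1.226 + (1.472 − 1)/23.44 + (5.610 − 1)/1698 + (2.075 − 1)/302.7 = 1.253
NF = 10 log₁₀(1.253) = 0.98 dB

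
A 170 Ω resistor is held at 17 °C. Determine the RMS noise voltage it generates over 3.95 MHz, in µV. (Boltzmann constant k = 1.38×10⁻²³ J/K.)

T = 17 °C + 273.15 = 290.15 K
V_n = √(4kTRB)
4kTRB = 4 × 1.38×10⁻²³ × 290.15 × 1.70×10² × 3.95×10⁶ = 1.08×10⁻¹¹ V²
V_n = √(1.08×10⁻¹¹) = 3.28×10⁻⁶ V = 3.28 µV

3.28 µV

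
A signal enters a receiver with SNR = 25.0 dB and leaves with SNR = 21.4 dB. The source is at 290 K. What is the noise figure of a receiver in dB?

NF (dB) = SNR_in(dB) − SNR_out(dB) when the source is at T₀
NF = 25.0 − 21.4 = 3.6 dB

3.6 dB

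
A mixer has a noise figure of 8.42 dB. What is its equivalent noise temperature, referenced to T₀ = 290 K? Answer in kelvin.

1726 K

F = 10^(8.42/10) = 6.95024
T_e = (F − 1)·T₀ = (6.95024 − 1) × 290 = 1726 K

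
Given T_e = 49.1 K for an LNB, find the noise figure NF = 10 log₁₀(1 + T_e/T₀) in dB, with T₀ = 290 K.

0.679 dB

F = 1 + T_e/T₀ = 1 + 49.1/290 = 1.16931
NF = 10 log₁₀(1.16931) = 0.679 dB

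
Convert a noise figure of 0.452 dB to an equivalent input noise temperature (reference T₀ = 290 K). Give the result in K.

F = 10^(0.452/10) = 1.10969
T_e = (F − 1)·T₀ = (1.10969 − 1) × 290 = 31.8 K

31.8 K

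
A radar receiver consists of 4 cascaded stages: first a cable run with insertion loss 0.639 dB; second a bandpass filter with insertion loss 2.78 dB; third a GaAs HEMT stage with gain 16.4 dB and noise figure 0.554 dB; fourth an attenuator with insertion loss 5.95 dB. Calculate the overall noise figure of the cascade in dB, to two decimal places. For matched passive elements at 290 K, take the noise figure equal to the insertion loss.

Convert to linear (a loss of L dB is a gain of −L dB): F_i = 10^(NF_i/10), G_i = 10^(G_i,dB/10)
  Stage 1: F_1 = 10^(0.639/10) = 1.159, G_1 = 10^(−0.639/10) = 0.8632
  Stage 2: F_2 = 10^(2.78/10) = 1.897, G_2 = 10^(−2.78/10) = 0.5272
  Stage 3: F_3 = 10^(0.554/10) = 1.136, G_3 = 10^(16.4/10) = 43.65
  Stage 4: F_4 = 10^(5.95/10) = 3.936, G_4 = 10^(−5.95/10) = 0.2541
Friis cascade:
  F = 1.159 + (1.897 − 1)/0.8632 + (1.136 − 1)/0.4551 + (3.936 − 1)/19.87 = 2.644
NF = 10 log₁₀(2.644) = 4.22 dB

4.22 dB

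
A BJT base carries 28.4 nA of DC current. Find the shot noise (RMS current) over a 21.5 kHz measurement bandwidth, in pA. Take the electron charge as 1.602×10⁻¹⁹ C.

14.0 pA

I_n = √(2qI·B)
2qI·B = 2 × 1.602×10⁻¹⁹ × 2.84×10⁻⁸ × 2.15×10⁴ = 1.96×10⁻²² A²
I_n = √(1.96×10⁻²²) = 1.40×10⁻¹¹ A = 14.0 pA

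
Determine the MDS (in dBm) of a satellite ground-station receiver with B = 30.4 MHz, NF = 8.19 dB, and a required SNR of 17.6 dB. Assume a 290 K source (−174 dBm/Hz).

Sensitivity = −174 + 10 log₁₀(B) + NF + SNR_min
= −174 + 74.83 + 8.19 + 17.6
= −73.38 dBm → −73.4 dBm

−73.4 dBm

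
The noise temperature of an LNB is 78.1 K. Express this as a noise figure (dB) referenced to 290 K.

1.04 dB

F = 1 + T_e/T₀ = 1 + 78.1/290 = 1.26931
NF = 10 log₁₀(1.26931) = 1.04 dB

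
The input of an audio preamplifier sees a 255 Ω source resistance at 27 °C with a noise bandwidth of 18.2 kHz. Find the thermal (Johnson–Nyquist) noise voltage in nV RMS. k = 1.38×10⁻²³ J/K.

T = 27 °C + 273.15 = 300.15 K
V_n = √(4kTRB)
4kTRB = 4 × 1.38×10⁻²³ × 300.15 × 2.55×10² × 1.82×10⁴ = 7.69×10⁻¹⁴ V²
V_n = √(7.69×10⁻¹⁴) = 2.77×10⁻⁷ V = 277 nV

277 nV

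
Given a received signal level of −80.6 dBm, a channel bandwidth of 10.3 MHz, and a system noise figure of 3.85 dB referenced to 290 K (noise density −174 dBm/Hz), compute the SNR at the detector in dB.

19.4 dB

Noise floor: N = −174 + 10 log₁₀(B) + NF
10 log₁₀(1.03×10⁷) = 70.13 dB
N = −174 + 70.13 + 3.85 = −100.02 dBm
SNR = P_sig − N = −80.6 − (−100.02) = 19.42 dB → 19.4 dB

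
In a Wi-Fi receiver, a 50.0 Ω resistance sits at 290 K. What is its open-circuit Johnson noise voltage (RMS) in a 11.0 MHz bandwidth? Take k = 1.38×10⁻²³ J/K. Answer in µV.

V_n = √(4kTRB)
4kTRB = 4 × 1.38×10⁻²³ × 290 × 5.00×10¹ × 1.10×10⁷ = 8.80×10⁻¹² V²
V_n = √(8.80×10⁻¹²) = 2.97×10⁻⁶ V = 2.97 µV

2.97 µV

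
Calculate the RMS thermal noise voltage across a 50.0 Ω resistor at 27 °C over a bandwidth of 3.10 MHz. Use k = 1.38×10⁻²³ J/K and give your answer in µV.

T = 27 °C + 273.15 = 300.15 K
V_n = √(4kTRB)
4kTRB = 4 × 1.38×10⁻²³ × 300.15 × 5.00×10¹ × 3.10×10⁶ = 2.57×10⁻¹² V²
V_n = √(2.57×10⁻¹²) = 1.60×10⁻⁶ V = 1.60 µV

1.60 µV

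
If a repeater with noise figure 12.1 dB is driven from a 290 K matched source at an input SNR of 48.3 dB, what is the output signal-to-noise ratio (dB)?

36.2 dB

By definition F = SNR_in/SNR_out, so in dB: SNR_out = SNR_in − NF
SNR_out = 48.3 − 12.1 = 36.2 dB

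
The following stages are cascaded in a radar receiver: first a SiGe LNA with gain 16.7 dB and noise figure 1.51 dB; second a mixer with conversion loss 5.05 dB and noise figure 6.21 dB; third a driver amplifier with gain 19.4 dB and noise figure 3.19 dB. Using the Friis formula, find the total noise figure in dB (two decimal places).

1.93 dB

Convert to linear (a loss of L dB is a gain of −L dB): F_i = 10^(NF_i/10), G_i = 10^(G_i,dB/10)
  Stage 1: F_1 = 10^(1.51/10) = 1.416, G_1 = 10^(16.7/10) = 46.77
  Stage 2: F_2 = 10^(6.21/10) = 4.178, G_2 = 10^(−5.05/10) = 0.3126
  Stage 3: F_3 = 10^(3.19/10) = 2.084, G_3 = 10^(19.4/10) = 87.10
Friis cascade:
  F = 1.416 + (4.178 − 1)/46.77 + (2.084 − 1)/14.62 = 1.558
NF = 10 log₁₀(1.558) = 1.93 dB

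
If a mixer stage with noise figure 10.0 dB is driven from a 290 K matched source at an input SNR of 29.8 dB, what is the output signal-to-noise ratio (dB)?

By definition F = SNR_in/SNR_out, so in dB: SNR_out = SNR_in − NF
SNR_out = 29.8 − 10.0 = 19.8 dB

19.8 dB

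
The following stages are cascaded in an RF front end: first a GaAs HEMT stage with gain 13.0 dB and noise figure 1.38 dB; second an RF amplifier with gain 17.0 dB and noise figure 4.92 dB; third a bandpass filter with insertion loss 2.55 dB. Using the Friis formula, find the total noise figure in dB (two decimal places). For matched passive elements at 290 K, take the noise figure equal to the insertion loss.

Convert to linear (a loss of L dB is a gain of −L dB): F_i = 10^(NF_i/10), G_i = 10^(G_i,dB/10)
  Stage 1: F_1 = 10^(1.38/10) = 1.374, G_1 = 10^(13.0/10) = 19.95
  Stage 2: F_2 = 10^(4.92/10) = 3.105, G_2 = 10^(17.0/10) = 50.12
  Stage 3: F_3 = 10^(2.55/10) = 1.799, G_3 = 10^(−2.55/10) = 0.5559
Friis cascade:
  F = 1.374 + (3.105 − 1)/19.95 + (1.799 − 1)/1000 = 1.480
NF = 10 log₁₀(1.480) = 1.70 dB

1.70 dB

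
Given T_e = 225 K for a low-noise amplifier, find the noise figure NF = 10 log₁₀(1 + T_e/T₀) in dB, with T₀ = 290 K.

2.49 dB

F = 1 + T_e/T₀ = 1 + 225/290 = 1.77586
NF = 10 log₁₀(1.77586) = 2.49 dB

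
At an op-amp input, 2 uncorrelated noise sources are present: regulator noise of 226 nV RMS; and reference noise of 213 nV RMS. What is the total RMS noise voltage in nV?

311 nV

Uncorrelated sources add in power (mean-square): V_tot = √(ΣV_i²)
V_tot = √[(2.26×10⁻⁷)² + (2.13×10⁻⁷)²] = 3.11×10⁻⁷ V = 311 nV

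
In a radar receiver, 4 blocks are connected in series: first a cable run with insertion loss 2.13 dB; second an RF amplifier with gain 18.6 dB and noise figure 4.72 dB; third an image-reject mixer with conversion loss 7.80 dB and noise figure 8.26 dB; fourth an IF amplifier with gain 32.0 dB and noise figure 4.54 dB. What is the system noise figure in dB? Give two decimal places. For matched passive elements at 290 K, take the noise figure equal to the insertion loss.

7.18 dB

Convert to linear (a loss of L dB is a gain of −L dB): F_i = 10^(NF_i/10), G_i = 10^(G_i,dB/10)
  Stage 1: F_1 = 10^(2.13/10) = 1.633, G_1 = 10^(−2.13/10) = 0.6124
  Stage 2: F_2 = 10^(4.72/10) = 2.965, G_2 = 10^(18.6/10) = 72.44
  Stage 3: F_3 = 10^(8.26/10) = 6.699, G_3 = 10^(−7.80/10) = 0.1660
  Stage 4: F_4 = 10^(4.54/10) = 2.844, G_4 = 10^(32.0/10) = 1585
Friis cascade:
  F = 1.633 + (2.965 − 1)/0.6124 + (6.699 − 1)/44.36 + (2.844 − 1)/7.362 = 5.221
NF = 10 log₁₀(5.221) = 7.18 dB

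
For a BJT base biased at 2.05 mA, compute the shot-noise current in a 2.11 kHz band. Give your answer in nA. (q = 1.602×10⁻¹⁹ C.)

I_n = √(2qI·B)
2qI·B = 2 × 1.602×10⁻¹⁹ × 2.05×10⁻³ × 2.11×10³ = 1.39×10⁻¹⁸ A²
I_n = √(1.39×10⁻¹⁸) = 1.18×10⁻⁹ A = 1.18 nA

1.18 nA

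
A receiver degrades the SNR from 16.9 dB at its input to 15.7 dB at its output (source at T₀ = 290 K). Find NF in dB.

NF (dB) = SNR_in(dB) − SNR_out(dB) when the source is at T₀
NF = 16.9 − 15.7 = 1.2 dB

1.2 dB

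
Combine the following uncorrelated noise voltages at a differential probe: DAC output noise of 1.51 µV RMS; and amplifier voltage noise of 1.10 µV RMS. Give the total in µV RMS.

Uncorrelated sources add in power (mean-square): V_tot = √(ΣV_i²)
V_tot = √[(1.51×10⁻⁶)² + (1.10×10⁻⁶)²] = 1.87×10⁻⁶ V = 1.87 µV

1.87 µV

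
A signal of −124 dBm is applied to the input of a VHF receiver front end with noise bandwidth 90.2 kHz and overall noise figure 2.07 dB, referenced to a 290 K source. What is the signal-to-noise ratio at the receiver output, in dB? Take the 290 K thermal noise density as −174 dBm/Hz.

−1.6 dB

Noise floor: N = −174 + 10 log₁₀(B) + NF
10 log₁₀(9.02×10⁴) = 49.55 dB
N = −174 + 49.55 + 2.07 = −122.38 dBm
SNR = P_sig − N = −124 − (−122.38) = −1.62 dB → −1.6 dB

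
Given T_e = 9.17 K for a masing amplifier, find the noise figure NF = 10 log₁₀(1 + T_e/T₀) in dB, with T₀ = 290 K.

0.135 dB

F = 1 + T_e/T₀ = 1 + 9.17/290 = 1.03162
NF = 10 log₁₀(1.03162) = 0.135 dB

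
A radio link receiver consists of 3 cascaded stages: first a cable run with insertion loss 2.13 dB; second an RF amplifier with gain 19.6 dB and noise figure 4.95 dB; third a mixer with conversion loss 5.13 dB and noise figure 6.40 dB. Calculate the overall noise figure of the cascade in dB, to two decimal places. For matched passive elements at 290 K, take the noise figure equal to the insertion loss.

7.13 dB

Convert to linear (a loss of L dB is a gain of −L dB): F_i = 10^(NF_i/10), G_i = 10^(G_i,dB/10)
  Stage 1: F_1 = 10^(2.13/10) = 1.633, G_1 = 10^(−2.13/10) = 0.6124
  Stage 2: F_2 = 10^(4.95/10) = 3.126, G_2 = 10^(19.6/10) = 91.20
  Stage 3: F_3 = 10^(6.40/10) = 4.365, G_3 = 10^(−5.13/10) = 0.3069
Friis cascade:
  F = 1.633 + (3.126 − 1)/0.6124 + (4.365 − 1)/55.85 = 5.165
NF = 10 log₁₀(5.165) = 7.13 dB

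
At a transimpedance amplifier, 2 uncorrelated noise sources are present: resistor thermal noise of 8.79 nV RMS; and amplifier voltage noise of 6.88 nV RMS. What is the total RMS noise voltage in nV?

Uncorrelated sources add in power (mean-square): V_tot = √(ΣV_i²)
V_tot = √[(8.79×10⁻⁹)² + (6.88×10⁻⁹)²] = 1.12×10⁻⁸ V = 11.2 nV

11.2 nV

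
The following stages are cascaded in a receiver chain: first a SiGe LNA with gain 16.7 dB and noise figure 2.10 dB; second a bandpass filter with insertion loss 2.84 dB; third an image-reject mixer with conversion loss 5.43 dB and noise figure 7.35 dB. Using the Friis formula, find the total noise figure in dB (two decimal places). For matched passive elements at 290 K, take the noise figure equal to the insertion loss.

Convert to linear (a loss of L dB is a gain of −L dB): F_i = 10^(NF_i/10), G_i = 10^(G_i,dB/10)
  Stage 1: F_1 = 10^(2.10/10) = 1.622, G_1 = 10^(16.7/10) = 46.77
  Stage 2: F_2 = 10^(2.84/10) = 1.923, G_2 = 10^(−2.84/10) = 0.5200
  Stage 3: F_3 = 10^(7.35/10) = 5.433, G_3 = 10^(−5.43/10) = 0.2864
Friis cascade:
  F = 1.622 + (1.923 − 1)/46.77 + (5.433 − 1)/24.32 = 1.824
NF = 10 log₁₀(1.824) = 2.61 dB

2.61 dB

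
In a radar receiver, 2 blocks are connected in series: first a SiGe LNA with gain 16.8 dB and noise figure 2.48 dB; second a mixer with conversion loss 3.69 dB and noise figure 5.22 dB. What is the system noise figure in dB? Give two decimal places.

2.60 dB

Convert to linear (a loss of L dB is a gain of −L dB): F_i = 10^(NF_i/10), G_i = 10^(G_i,dB/10)
  Stage 1: F_1 = 10^(2.48/10) = 1.770, G_1 = 10^(16.8/10) = 47.86
  Stage 2: F_2 = 10^(5.22/10) = 3.327, G_2 = 10^(−3.69/10) = 0.4276
Friis cascade:
  F = 1.770 + (3.327 − 1)/47.86 = 1.819
NF = 10 log₁₀(1.819) = 2.60 dB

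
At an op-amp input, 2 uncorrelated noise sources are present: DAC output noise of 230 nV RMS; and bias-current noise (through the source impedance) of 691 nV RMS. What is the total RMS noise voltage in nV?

Uncorrelated sources add in power (mean-square): V_tot = √(ΣV_i²)
V_tot = √[(2.30×10⁻⁷)² + (6.91×10⁻⁷)²] = 7.28×10⁻⁷ V = 728 nV

728 nV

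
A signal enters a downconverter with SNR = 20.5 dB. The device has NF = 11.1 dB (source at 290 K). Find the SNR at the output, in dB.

9.4 dB

By definition F = SNR_in/SNR_out, so in dB: SNR_out = SNR_in − NF
SNR_out = 20.5 − 11.1 = 9.4 dB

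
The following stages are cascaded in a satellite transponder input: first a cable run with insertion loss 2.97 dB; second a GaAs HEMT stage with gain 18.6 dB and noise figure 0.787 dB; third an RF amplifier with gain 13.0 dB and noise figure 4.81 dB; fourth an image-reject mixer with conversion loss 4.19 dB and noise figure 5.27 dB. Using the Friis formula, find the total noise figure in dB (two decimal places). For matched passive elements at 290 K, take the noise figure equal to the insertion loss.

3.86 dB

Convert to linear (a loss of L dB is a gain of −L dB): F_i = 10^(NF_i/10), G_i = 10^(G_i,dB/10)
  Stage 1: F_1 = 10^(2.97/10) = 1.982, G_1 = 10^(−2.97/10) = 0.5047
  Stage 2: F_2 = 10^(0.787/10) = 1.199, G_2 = 10^(18.6/10) = 72.44
  Stage 3: F_3 = 10^(4.81/10) = 3.027, G_3 = 10^(13.0/10) = 19.95
  Stage 4: F_4 = 10^(5.27/10) = 3.365, G_4 = 10^(−4.19/10) = 0.3811
Friis cascade:
  F = 1.982 + (1.199 − 1)/0.5047 + (3.027 − 1)/36.56 + (3.365 − 1)/729.5 = 2.434
NF = 10 log₁₀(2.434) = 3.86 dB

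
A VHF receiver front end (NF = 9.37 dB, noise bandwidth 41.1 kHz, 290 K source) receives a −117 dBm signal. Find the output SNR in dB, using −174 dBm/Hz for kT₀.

1.5 dB

Noise floor: N = −174 + 10 log₁₀(B) + NF
10 log₁₀(4.11×10⁴) = 46.14 dB
N = −174 + 46.14 + 9.37 = −118.49 dBm
SNR = P_sig − N = −117 − (−118.49) = 1.49 dB → 1.5 dB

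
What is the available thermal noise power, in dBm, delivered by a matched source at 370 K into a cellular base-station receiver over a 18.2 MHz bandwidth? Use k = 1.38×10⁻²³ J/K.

P_n = kTB = 1.38×10⁻²³ × 370 × 1.82×10⁷ = 9.29×10⁻¹⁴ W
In dBm: 10 log₁₀(9.29×10⁻¹⁴ / 10⁻³) = −100.3 dBm

−100.3 dBm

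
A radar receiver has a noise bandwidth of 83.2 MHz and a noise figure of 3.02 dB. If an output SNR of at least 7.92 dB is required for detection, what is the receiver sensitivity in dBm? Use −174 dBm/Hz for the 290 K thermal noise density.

−83.9 dBm

Sensitivity = −174 + 10 log₁₀(B) + NF + SNR_min
= −174 + 79.2 + 3.02 + 7.92
= −83.86 dBm → −83.9 dBm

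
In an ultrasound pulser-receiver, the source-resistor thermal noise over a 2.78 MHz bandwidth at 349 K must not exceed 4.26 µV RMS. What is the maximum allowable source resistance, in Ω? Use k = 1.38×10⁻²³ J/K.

339 Ω

Johnson–Nyquist: V_n = √(4kTRB) ⇒ R = V_n² / (4kTB)
4kTB = 4 × 1.38×10⁻²³ × 349 × 2.78×10⁶ = 5.36×10⁻¹⁴
R = (4.26×10⁻⁶)² / 5.36×10⁻¹⁴ = 3.39×10² Ω = 339 Ω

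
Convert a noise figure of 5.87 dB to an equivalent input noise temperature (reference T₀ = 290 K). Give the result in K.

830 K

F = 10^(5.87/10) = 3.86367
T_e = (F − 1)·T₀ = (3.86367 − 1) × 290 = 830 K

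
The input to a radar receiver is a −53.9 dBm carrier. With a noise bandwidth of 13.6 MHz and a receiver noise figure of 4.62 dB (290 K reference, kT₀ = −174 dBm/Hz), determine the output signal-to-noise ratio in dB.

Noise floor: N = −174 + 10 log₁₀(B) + NF
10 log₁₀(1.36×10⁷) = 71.34 dB
N = −174 + 71.34 + 4.62 = −98.04 dBm
SNR = P_sig − N = −53.9 − (−98.04) = 44.14 dB → 44.1 dB

44.1 dB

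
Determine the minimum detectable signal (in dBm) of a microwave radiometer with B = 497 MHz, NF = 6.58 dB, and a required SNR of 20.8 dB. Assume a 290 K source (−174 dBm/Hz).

Sensitivity = −174 + 10 log₁₀(B) + NF + SNR_min
= −174 + 86.96 + 6.58 + 20.8
= −59.66 dBm → −59.7 dBm

−59.7 dBm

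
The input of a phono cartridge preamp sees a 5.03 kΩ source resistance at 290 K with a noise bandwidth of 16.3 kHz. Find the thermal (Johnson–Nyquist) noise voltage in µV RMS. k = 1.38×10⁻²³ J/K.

1.15 µV

V_n = √(4kTRB)
4kTRB = 4 × 1.38×10⁻²³ × 290 × 5.03×10³ × 1.63×10⁴ = 1.31×10⁻¹² V²
V_n = √(1.31×10⁻¹²) = 1.15×10⁻⁶ V = 1.15 µV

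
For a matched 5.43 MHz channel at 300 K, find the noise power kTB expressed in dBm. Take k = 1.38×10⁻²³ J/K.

−106.5 dBm

P_n = kTB = 1.38×10⁻²³ × 300 × 5.43×10⁶ = 2.25×10⁻¹⁴ W
In dBm: 10 log₁₀(2.25×10⁻¹⁴ / 10⁻³) = −106.5 dBm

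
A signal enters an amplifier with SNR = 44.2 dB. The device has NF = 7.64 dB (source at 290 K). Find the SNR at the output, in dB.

36.56 dB

By definition F = SNR_in/SNR_out, so in dB: SNR_out = SNR_in − NF
SNR_out = 44.2 − 7.64 = 36.56 dB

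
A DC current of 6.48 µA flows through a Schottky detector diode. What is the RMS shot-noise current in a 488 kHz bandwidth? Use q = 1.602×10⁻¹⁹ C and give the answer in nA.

I_n = √(2qI·B)
2qI·B = 2 × 1.602×10⁻¹⁹ × 6.48×10⁻⁶ × 4.88×10⁵ = 1.01×10⁻¹⁸ A²
I_n = √(1.01×10⁻¹⁸) = 1.01×10⁻⁹ A = 1.01 nA

1.01 nA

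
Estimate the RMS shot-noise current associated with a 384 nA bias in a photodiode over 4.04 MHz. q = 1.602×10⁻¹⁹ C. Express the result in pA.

I_n = √(2qI·B)
2qI·B = 2 × 1.602×10⁻¹⁹ × 3.84×10⁻⁷ × 4.04×10⁶ = 4.97×10⁻¹⁹ A²
I_n = √(4.97×10⁻¹⁹) = 7.05×10⁻¹⁰ A = 705 pA

705 pA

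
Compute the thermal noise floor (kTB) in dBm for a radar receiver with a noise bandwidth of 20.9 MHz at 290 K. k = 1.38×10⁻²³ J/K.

−100.8 dBm

P_n = kTB = 1.38×10⁻²³ × 290 × 2.09×10⁷ = 8.36×10⁻¹⁴ W
In dBm: 10 log₁₀(8.36×10⁻¹⁴ / 10⁻³) = −100.8 dBm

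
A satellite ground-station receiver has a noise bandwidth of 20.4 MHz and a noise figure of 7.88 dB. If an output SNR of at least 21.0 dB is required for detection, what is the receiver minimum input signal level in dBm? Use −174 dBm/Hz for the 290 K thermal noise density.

Sensitivity = −174 + 10 log₁₀(B) + NF + SNR_min
= −174 + 73.1 + 7.88 + 21.0
= −72.02 dBm → −72.0 dBm

−72.0 dBm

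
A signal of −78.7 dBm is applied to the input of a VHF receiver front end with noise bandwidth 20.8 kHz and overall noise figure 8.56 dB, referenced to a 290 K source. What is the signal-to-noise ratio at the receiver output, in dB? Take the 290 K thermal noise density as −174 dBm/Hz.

Noise floor: N = −174 + 10 log₁₀(B) + NF
10 log₁₀(2.08×10⁴) = 43.18 dB
N = −174 + 43.18 + 8.56 = −122.26 dBm
SNR = P_sig − N = −78.7 − (−122.26) = 43.56 dB → 43.6 dB

43.6 dB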